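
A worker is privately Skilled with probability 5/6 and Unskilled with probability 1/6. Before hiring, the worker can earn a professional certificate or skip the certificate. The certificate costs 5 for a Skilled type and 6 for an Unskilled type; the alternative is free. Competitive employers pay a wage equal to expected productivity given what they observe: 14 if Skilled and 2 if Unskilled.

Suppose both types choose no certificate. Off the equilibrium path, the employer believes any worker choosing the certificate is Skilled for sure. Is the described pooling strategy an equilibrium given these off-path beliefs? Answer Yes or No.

Yes

On path, the employer holds the prior and pays 5/6·14 + 1/6·2 = 12. Off path (the certificate), believing Skilled, it pays 14.
Skilled: no certificate nets 12; the certificate nets 14 − 5 = 9. Skilled stays.
Unskilled: no certificate nets 12; the certificate nets 14 − 6 = 8. Unskilled stays.
No type deviates, so pooling is sustained.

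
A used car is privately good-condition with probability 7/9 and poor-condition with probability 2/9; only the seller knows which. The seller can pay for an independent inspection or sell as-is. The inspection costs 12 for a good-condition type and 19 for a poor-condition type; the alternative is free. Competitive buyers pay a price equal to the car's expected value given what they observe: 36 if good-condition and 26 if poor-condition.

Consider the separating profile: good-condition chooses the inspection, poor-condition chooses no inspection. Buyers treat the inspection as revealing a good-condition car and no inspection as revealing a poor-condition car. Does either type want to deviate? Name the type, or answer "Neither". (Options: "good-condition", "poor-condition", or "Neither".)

The inspection pays 36; no inspection pays 26.
good-condition: assigned the inspection, nets 36 − 12 = 24; deviating to no inspection nets 26.
poor-condition: assigned no inspection, nets 26; deviating to the inspection nets 36 − 19 = 17.
The good-condition type gains 2 by deviating.

good-condition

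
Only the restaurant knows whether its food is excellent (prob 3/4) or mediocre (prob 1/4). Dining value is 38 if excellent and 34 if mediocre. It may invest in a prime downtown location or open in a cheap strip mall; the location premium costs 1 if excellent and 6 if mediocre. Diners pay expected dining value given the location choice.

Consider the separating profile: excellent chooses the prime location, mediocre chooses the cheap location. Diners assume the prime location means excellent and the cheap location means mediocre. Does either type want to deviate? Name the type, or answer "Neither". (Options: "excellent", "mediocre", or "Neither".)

The prime location pays 38; the cheap location pays 34.
excellent: assigned the prime location, nets 38 − 1 = 37; deviating to the cheap location nets 34.
mediocre: assigned the cheap location, nets 34; deviating to the prime location nets 38 − 6 = 32.
Both types strictly prefer their assigned action; no profitable deviation.

Neither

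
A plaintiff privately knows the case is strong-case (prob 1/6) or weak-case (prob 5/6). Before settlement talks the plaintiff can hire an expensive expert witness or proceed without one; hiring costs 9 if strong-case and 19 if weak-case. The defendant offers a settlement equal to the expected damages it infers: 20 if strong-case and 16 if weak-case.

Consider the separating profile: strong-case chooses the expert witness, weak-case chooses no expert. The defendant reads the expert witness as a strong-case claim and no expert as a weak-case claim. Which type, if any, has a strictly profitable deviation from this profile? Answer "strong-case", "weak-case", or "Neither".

The expert witness pays 20; no expert pays 16.
strong-case: assigned the expert witness, nets 20 − 9 = 11; deviating to no expert nets 16.
weak-case: assigned no expert, nets 16; deviating to the expert witness nets 20 − 19 = 1.
The strong-case type gains 5 by deviating.

strong-case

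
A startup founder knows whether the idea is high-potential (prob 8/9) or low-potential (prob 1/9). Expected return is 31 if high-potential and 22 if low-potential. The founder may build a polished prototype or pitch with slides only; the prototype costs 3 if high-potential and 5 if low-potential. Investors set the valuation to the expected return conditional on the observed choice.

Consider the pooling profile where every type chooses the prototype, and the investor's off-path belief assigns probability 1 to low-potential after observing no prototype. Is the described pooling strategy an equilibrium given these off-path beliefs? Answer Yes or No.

Yes

On path, the investor holds the prior and pays 8/9·31 + 1/9·22 = 30. Off path (no prototype), believing low-potential, it pays 22.
high-potential: the prototype nets 30 − 3 = 27; no prototype nets 22. high-potential stays.
low-potential: the prototype nets 30 − 5 = 25; no prototype nets 22. low-potential stays.
No type deviates, so pooling is sustained.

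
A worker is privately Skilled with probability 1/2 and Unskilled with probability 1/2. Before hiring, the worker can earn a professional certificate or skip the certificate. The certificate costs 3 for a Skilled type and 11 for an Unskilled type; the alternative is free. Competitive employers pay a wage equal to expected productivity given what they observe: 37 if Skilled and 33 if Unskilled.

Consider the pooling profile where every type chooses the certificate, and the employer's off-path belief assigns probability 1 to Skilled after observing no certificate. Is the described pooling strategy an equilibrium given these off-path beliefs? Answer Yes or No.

On path, the employer holds the prior and pays 1/2·37 + 1/2·33 = 35. Off path (no certificate), believing Skilled, it pays 37.
Skilled: the certificate nets 35 − 3 = 32; no certificate nets 37. Skilled would deviate.
Unskilled: the certificate nets 35 − 11 = 24; no certificate nets 37. Unskilled would deviate.
A type deviates, so pooling fails.

No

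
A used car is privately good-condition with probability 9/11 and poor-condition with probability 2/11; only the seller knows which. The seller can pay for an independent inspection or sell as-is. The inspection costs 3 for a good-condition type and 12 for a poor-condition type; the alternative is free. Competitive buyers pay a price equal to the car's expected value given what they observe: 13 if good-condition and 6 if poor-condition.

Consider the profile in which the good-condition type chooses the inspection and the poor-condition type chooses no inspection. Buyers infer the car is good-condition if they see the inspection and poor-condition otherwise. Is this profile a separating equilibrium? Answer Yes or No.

Under these beliefs, the inspection earns price 13 and no inspection earns price 6.
good-condition: the inspection nets 13 − 3 = 10; no inspection nets 6. good-condition prefers the inspection.
poor-condition: the inspection nets 13 − 12 = 1; no inspection nets 6. poor-condition prefers no inspection.
Neither type deviates, so the separating profile is an equilibrium.

Yes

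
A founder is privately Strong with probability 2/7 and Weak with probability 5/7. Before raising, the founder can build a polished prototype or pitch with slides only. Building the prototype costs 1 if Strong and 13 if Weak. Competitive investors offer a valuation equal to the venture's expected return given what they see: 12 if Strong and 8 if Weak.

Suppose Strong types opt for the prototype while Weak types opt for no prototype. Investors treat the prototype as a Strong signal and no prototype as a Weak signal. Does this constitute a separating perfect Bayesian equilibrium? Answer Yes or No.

Yes

Under these beliefs, the prototype earns valuation 12 and no prototype earns valuation 8.
Strong: the prototype nets 12 − 1 = 11; no prototype nets 8. Strong prefers the prototype.
Weak: the prototype nets 12 − 13 = -1; no prototype nets 8. Weak prefers no prototype.
Neither type deviates, so the separating profile is an equilibrium.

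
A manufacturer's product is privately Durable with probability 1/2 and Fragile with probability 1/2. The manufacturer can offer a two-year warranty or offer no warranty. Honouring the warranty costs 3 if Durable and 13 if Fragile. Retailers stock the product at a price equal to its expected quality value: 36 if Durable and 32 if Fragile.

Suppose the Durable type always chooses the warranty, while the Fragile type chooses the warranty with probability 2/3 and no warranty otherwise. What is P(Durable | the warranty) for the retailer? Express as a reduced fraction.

P(the warranty) = (1/2)·1 + (1/2)·(2/3) = 5/6.
By Bayes' rule, P(Durable | the warranty) = (1/2) / (5/6) = 3/5.

3/5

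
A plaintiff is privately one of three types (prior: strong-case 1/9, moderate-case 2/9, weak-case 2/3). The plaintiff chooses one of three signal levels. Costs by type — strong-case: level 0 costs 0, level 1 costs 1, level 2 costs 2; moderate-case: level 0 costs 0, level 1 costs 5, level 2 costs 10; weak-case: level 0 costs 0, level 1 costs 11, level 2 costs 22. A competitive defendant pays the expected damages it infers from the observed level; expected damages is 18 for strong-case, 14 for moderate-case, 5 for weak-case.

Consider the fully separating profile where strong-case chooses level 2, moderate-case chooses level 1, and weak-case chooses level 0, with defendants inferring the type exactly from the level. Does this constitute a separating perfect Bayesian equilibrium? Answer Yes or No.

Yes

Separating settlements: level 2 → 18, level 1 → 14, level 0 → 5.
strong-case (assigned level 2): level 0: 5 − 0 = 5; level 1: 14 − 1 = 13; level 2: 18 − 2 = 16. strong-case stays.
moderate-case (assigned level 1): level 0: 5 − 0 = 5; level 1: 14 − 5 = 9; level 2: 18 − 10 = 8. moderate-case stays.
weak-case (assigned level 0): level 0: 5 − 0 = 5; level 1: 14 − 11 = 3; level 2: 18 − 22 = -4. weak-case stays.
Every type prefers its assigned level; separation holds.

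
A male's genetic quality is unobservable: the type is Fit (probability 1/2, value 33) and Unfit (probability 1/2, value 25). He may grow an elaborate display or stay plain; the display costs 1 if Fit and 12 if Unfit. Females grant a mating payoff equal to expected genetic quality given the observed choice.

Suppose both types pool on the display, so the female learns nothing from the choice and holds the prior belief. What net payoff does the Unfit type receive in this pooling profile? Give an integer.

Pooled mating payoff = 1/2·33 + 1/2·25 = 29.
Unfit pays cost 12 for the display, so net payoff = 29 − 12 = 17.

17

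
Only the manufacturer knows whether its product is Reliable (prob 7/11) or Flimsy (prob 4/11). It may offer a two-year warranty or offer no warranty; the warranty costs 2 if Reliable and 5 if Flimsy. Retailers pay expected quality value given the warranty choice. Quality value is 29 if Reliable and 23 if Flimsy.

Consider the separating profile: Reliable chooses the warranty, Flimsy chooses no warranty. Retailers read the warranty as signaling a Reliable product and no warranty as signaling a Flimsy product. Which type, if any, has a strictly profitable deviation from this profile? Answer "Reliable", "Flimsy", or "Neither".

The warranty pays 29; no warranty pays 23.
Reliable: assigned the warranty, nets 29 − 2 = 27; deviating to no warranty nets 23.
Flimsy: assigned no warranty, nets 23; deviating to the warranty nets 29 − 5 = 24.
The Flimsy type gains 1 by deviating.

Flimsy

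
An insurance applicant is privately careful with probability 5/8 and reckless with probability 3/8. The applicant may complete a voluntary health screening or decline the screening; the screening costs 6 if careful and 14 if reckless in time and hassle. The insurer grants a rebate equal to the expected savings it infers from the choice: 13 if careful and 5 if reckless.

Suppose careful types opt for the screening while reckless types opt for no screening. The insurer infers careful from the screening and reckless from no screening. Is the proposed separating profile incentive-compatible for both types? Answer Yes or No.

Under these beliefs, the screening earns rebate 13 and no screening earns rebate 5.
careful: the screening nets 13 − 6 = 7; no screening nets 5. careful prefers the screening.
reckless: the screening nets 13 − 14 = -1; no screening nets 5. reckless prefers no screening.
Neither type deviates, so the separating profile is an equilibrium.

Yes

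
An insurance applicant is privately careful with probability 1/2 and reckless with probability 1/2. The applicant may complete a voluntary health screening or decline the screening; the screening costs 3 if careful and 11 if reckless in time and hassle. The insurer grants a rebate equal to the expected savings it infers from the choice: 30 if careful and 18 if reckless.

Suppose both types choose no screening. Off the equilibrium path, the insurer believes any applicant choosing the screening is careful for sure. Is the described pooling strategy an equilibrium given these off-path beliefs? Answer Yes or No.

On path, the insurer holds the prior and pays 1/2·30 + 1/2·18 = 24. Off path (the screening), believing careful, it pays 30.
careful: no screening nets 24; the screening nets 30 − 3 = 27. careful would deviate.
reckless: no screening nets 24; the screening nets 30 − 11 = 19. reckless stays.
A type deviates, so pooling fails.

No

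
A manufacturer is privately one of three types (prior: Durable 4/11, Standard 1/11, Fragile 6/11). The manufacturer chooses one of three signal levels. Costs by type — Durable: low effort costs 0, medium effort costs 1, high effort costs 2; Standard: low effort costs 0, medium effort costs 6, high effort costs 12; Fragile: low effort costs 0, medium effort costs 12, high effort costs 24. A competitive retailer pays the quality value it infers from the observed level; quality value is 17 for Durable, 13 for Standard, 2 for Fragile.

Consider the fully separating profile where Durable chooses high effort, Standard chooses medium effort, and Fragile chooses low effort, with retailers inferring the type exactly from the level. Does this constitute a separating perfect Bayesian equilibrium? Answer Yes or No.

Separating prices: high effort → 17, medium effort → 13, low effort → 2.
Durable (assigned high effort): low effort: 2 − 0 = 2; medium effort: 13 − 1 = 12; high effort: 17 − 2 = 15. Durable stays.
Standard (assigned medium effort): low effort: 2 − 0 = 2; medium effort: 13 − 6 = 7; high effort: 17 − 12 = 5. Standard stays.
Fragile (assigned low effort): low effort: 2 − 0 = 2; medium effort: 13 − 12 = 1; high effort: 17 − 24 = -7. Fragile stays.
Every type prefers its assigned level; separation holds.

Yes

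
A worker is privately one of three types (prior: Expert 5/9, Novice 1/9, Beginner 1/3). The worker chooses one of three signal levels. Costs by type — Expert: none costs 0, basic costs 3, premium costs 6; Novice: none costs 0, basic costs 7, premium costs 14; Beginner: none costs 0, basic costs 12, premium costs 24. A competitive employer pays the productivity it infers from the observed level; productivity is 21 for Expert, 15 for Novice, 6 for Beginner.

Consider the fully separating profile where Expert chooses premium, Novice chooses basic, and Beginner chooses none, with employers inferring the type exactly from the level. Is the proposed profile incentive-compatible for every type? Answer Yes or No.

Separating wages: premium → 21, basic → 15, none → 6.
Expert (assigned premium): none: 6 − 0 = 6; basic: 15 − 3 = 12; premium: 21 − 6 = 15. Expert stays.
Novice (assigned basic): none: 6 − 0 = 6; basic: 15 − 7 = 8; premium: 21 − 14 = 7. Novice stays.
Beginner (assigned none): none: 6 − 0 = 6; basic: 15 − 12 = 3; premium: 21 − 24 = -3. Beginner stays.
Every type prefers its assigned level; separation holds.

Yes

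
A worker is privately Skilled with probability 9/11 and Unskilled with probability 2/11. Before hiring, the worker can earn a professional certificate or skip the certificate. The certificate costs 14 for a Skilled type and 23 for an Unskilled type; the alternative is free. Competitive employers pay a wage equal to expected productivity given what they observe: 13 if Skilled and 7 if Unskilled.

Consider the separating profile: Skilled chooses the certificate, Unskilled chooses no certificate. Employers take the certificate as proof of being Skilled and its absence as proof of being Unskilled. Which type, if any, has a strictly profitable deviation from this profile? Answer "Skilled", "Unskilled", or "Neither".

The certificate pays 13; no certificate pays 7.
Skilled: assigned the certificate, nets 13 − 14 = -1; deviating to no certificate nets 7.
Unskilled: assigned no certificate, nets 7; deviating to the certificate nets 13 − 23 = -10.
The Skilled type gains 8 by deviating.

Skilled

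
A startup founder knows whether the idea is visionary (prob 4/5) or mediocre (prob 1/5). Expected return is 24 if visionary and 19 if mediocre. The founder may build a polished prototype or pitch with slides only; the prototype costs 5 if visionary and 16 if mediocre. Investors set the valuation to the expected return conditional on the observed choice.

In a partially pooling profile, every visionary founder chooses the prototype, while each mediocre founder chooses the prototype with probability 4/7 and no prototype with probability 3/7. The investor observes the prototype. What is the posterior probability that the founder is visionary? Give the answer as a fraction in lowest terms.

7/8

P(the prototype) = (4/5)·1 + (1/5)·(4/7) = 32/35.
By Bayes' rule, P(visionary | the prototype) = (4/5) / (32/35) = 7/8.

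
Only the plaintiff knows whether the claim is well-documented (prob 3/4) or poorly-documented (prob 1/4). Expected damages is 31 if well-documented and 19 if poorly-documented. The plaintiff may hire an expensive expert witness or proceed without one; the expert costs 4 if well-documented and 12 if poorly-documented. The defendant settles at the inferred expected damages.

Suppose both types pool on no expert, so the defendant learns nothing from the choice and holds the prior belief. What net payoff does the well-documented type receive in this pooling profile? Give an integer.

Pooled settlement = 3/4·31 + 1/4·19 = 28.
well-documented pays no cost for no expert, so net payoff = 28.

28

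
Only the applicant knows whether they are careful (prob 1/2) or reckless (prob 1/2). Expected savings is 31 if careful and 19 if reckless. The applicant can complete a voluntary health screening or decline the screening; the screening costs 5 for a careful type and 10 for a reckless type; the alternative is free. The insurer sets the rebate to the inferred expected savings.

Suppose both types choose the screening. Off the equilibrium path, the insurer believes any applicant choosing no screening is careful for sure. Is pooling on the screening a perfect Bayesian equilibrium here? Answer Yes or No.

No

On path, the insurer holds the prior and pays 1/2·31 + 1/2·19 = 25. Off path (no screening), believing careful, it pays 31.
careful: the screening nets 25 − 5 = 20; no screening nets 31. careful would deviate.
reckless: the screening nets 25 − 10 = 15; no screening nets 31. reckless would deviate.
A type deviates, so pooling fails.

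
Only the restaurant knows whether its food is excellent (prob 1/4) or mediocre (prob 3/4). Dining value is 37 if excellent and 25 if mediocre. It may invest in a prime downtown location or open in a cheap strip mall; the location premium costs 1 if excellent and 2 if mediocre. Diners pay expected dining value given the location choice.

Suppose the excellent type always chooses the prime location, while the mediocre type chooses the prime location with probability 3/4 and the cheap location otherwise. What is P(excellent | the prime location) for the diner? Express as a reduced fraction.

4/13

P(the prime location) = (1/4)·1 + (3/4)·(3/4) = 13/16.
By Bayes' rule, P(excellent | the prime location) = (1/4) / (13/16) = 4/13.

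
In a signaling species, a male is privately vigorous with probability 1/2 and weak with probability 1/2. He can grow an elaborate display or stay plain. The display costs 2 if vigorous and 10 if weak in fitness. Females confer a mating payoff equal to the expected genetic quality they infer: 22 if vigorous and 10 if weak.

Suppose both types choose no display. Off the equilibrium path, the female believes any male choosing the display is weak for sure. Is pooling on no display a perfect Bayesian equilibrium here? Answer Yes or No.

Yes

On path, the female holds the prior and pays 1/2·22 + 1/2·10 = 16. Off path (the display), believing weak, it pays 10.
vigorous: no display nets 16; the display nets 10 − 2 = 8. vigorous stays.
weak: no display nets 16; the display nets 10 − 10 = 0. weak stays.
No type deviates, so pooling is sustained.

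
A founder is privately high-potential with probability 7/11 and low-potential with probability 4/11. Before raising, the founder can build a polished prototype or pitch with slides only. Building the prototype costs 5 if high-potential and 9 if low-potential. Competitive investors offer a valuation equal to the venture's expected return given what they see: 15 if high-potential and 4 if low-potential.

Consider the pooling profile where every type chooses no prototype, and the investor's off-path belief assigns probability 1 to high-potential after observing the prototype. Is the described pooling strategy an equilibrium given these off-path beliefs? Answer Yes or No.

On path, the investor holds the prior and pays 7/11·15 + 4/11·4 = 11. Off path (the prototype), believing high-potential, it pays 15.
high-potential: no prototype nets 11; the prototype nets 15 − 5 = 10. high-potential stays.
low-potential: no prototype nets 11; the prototype nets 15 − 9 = 6. low-potential stays.
No type deviates, so pooling is sustained.

Yes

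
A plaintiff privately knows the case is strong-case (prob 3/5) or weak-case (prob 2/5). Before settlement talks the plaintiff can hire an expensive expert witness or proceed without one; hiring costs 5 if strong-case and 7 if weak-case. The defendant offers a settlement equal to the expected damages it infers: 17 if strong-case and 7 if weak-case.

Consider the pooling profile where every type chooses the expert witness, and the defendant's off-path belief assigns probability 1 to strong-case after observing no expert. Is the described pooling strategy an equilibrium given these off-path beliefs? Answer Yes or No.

No

On path, the defendant holds the prior and pays 3/5·17 + 2/5·7 = 13. Off path (no expert), believing strong-case, it pays 17.
strong-case: the expert witness nets 13 − 5 = 8; no expert nets 17. strong-case would deviate.
weak-case: the expert witness nets 13 − 7 = 6; no expert nets 17. weak-case would deviate.
A type deviates, so pooling fails.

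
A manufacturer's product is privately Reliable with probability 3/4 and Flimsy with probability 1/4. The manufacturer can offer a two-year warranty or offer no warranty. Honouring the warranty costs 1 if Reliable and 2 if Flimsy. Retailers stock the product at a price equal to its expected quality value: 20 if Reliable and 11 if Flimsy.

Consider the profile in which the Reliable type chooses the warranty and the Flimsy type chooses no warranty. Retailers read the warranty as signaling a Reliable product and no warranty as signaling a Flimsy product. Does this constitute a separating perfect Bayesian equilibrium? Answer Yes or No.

No

Under these beliefs, the warranty earns price 20 and no warranty earns price 11.
Reliable: the warranty nets 20 − 1 = 19; no warranty nets 11. Reliable prefers the warranty.
Flimsy: the warranty nets 20 − 2 = 18; no warranty nets 11. Flimsy would deviate to the warranty.
Flimsy has a profitable deviation, so the profile is not an equilibrium.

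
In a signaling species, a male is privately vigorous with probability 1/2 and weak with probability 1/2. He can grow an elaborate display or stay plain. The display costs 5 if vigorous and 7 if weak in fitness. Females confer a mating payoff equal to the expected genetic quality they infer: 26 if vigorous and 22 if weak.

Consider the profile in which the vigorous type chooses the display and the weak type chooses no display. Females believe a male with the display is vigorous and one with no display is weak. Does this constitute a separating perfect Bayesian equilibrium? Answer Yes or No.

Under these beliefs, the display earns mating payoff 26 and no display earns mating payoff 22.
vigorous: the display nets 26 − 5 = 21; no display nets 22. vigorous would deviate to no display.
weak: the display nets 26 − 7 = 19; no display nets 22. weak prefers no display.
vigorous has a profitable deviation, so the profile is not an equilibrium.

No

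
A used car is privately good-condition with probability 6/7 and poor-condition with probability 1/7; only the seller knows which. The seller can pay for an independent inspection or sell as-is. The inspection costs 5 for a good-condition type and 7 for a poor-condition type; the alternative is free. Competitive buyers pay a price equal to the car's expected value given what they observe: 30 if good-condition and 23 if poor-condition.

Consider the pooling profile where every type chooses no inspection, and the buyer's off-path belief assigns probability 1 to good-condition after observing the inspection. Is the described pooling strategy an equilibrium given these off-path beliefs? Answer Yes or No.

On path, the buyer holds the prior and pays 6/7·30 + 1/7·23 = 29. Off path (the inspection), believing good-condition, it pays 30.
good-condition: no inspection nets 29; the inspection nets 30 − 5 = 25. good-condition stays.
poor-condition: no inspection nets 29; the inspection nets 30 − 7 = 23. poor-condition stays.
No type deviates, so pooling is sustained.

Yes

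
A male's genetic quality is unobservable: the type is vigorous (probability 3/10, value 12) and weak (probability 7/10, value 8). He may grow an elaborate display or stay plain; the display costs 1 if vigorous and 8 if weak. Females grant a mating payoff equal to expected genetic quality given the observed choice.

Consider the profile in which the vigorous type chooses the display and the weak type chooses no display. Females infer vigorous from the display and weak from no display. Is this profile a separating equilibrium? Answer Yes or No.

Under these beliefs, the display earns mating payoff 12 and no display earns mating payoff 8.
vigorous: the display nets 12 − 1 = 11; no display nets 8. vigorous prefers the display.
weak: the display nets 12 − 8 = 4; no display nets 8. weak prefers no display.
Neither type deviates, so the separating profile is an equilibrium.

Yes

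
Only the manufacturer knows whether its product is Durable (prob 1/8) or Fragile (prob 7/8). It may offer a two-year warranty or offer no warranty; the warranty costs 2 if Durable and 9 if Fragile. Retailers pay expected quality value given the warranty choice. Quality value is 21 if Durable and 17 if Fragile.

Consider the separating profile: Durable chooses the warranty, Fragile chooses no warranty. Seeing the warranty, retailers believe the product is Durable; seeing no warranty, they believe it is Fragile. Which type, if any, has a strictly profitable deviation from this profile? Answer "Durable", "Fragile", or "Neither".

Neither

The warranty pays 21; no warranty pays 17.
Durable: assigned the warranty, nets 21 − 2 = 19; deviating to no warranty nets 17.
Fragile: assigned no warranty, nets 17; deviating to the warranty nets 21 − 9 = 12.
Both types strictly prefer their assigned action; no profitable deviation.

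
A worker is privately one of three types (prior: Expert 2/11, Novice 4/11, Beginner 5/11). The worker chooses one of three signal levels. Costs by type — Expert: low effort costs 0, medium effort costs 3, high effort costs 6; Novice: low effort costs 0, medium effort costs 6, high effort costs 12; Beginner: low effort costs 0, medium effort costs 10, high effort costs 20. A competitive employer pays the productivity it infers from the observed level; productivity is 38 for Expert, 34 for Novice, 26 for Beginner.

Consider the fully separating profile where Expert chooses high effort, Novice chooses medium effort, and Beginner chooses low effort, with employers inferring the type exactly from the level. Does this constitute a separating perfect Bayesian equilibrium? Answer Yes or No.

Yes

Separating wages: high effort → 38, medium effort → 34, low effort → 26.
Expert (assigned high effort): low effort: 26 − 0 = 26; medium effort: 34 − 3 = 31; high effort: 38 − 6 = 32. Expert stays.
Novice (assigned medium effort): low effort: 26 − 0 = 26; medium effort: 34 − 6 = 28; high effort: 38 − 12 = 26. Novice stays.
Beginner (assigned low effort): low effort: 26 − 0 = 26; medium effort: 34 − 10 = 24; high effort: 38 − 20 = 18. Beginner stays.
Every type prefers its assigned level; separation holds.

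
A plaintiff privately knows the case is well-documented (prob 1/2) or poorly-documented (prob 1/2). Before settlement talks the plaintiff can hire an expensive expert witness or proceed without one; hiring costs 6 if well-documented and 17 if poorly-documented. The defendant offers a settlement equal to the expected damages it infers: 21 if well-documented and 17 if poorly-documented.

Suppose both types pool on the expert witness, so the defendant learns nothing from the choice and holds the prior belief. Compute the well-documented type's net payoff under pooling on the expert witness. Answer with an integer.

Pooled settlement = 1/2·21 + 1/2·17 = 19.
well-documented pays cost 6 for the expert witness, so net payoff = 19 − 6 = 13.

13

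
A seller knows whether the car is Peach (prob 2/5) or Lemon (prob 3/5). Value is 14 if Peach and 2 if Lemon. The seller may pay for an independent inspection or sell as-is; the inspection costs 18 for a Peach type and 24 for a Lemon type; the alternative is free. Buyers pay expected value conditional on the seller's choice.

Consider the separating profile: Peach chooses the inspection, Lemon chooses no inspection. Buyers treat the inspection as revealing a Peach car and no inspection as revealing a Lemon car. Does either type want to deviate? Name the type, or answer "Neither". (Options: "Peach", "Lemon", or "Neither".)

Peach

The inspection pays 14; no inspection pays 2.
Peach: assigned the inspection, nets 14 − 18 = -4; deviating to no inspection nets 2.
Lemon: assigned no inspection, nets 2; deviating to the inspection nets 14 − 24 = -10.
The Peach type gains 6 by deviating.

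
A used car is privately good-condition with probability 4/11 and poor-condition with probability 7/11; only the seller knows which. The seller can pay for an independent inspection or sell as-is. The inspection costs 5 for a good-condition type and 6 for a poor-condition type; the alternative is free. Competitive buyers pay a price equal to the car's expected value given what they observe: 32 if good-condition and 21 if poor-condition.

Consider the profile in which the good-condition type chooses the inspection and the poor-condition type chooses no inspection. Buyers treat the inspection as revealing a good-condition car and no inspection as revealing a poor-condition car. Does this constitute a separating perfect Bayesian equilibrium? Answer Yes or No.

No

Under these beliefs, the inspection earns price 32 and no inspection earns price 21.
good-condition: the inspection nets 32 − 5 = 27; no inspection nets 21. good-condition prefers the inspection.
poor-condition: the inspection nets 32 − 6 = 26; no inspection nets 21. poor-condition would deviate to the inspection.
poor-condition has a profitable deviation, so the profile is not an equilibrium.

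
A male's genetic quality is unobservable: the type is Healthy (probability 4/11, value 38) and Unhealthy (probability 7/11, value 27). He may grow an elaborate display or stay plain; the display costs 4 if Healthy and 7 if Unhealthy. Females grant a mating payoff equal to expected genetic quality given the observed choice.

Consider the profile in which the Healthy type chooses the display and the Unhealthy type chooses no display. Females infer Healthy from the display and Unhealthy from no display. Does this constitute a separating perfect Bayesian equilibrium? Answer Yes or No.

Under these beliefs, the display earns mating payoff 38 and no display earns mating payoff 27.
Healthy: the display nets 38 − 4 = 34; no display nets 27. Healthy prefers the display.
Unhealthy: the display nets 38 − 7 = 31; no display nets 27. Unhealthy would deviate to the display.
Unhealthy has a profitable deviation, so the profile is not an equilibrium.

No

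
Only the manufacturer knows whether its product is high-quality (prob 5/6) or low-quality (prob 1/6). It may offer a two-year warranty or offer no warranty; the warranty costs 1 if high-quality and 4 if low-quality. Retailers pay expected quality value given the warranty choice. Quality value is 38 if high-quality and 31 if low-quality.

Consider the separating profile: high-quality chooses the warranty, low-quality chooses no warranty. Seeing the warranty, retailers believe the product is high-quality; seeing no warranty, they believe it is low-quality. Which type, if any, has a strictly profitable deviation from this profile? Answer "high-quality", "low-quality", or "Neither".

low-quality

The warranty pays 38; no warranty pays 31.
high-quality: assigned the warranty, nets 38 − 1 = 37; deviating to no warranty nets 31.
low-quality: assigned no warranty, nets 31; deviating to the warranty nets 38 − 4 = 34.
The low-quality type gains 3 by deviating.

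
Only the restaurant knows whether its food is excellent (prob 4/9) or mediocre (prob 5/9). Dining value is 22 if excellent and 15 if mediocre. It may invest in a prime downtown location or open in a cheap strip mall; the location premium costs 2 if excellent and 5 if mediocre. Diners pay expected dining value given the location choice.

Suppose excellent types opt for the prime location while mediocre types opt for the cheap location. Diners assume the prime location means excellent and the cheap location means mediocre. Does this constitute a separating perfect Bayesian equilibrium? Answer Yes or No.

Under these beliefs, the prime location earns price premium 22 and the cheap location earns price premium 15.
excellent: the prime location nets 22 − 2 = 20; the cheap location nets 15. excellent prefers the prime location.
mediocre: the prime location nets 22 − 5 = 17; the cheap location nets 15. mediocre would deviate to the prime location.
mediocre has a profitable deviation, so the profile is not an equilibrium.

No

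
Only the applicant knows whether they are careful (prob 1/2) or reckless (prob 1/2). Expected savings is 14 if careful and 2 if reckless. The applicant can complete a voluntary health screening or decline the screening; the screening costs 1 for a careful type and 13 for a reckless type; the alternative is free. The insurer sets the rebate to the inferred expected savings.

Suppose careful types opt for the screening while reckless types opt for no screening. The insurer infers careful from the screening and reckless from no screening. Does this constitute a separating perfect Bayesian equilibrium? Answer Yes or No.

Yes

Under these beliefs, the screening earns rebate 14 and no screening earns rebate 2.
careful: the screening nets 14 − 1 = 13; no screening nets 2. careful prefers the screening.
reckless: the screening nets 14 − 13 = 1; no screening nets 2. reckless prefers no screening.
Neither type deviates, so the separating profile is an equilibrium.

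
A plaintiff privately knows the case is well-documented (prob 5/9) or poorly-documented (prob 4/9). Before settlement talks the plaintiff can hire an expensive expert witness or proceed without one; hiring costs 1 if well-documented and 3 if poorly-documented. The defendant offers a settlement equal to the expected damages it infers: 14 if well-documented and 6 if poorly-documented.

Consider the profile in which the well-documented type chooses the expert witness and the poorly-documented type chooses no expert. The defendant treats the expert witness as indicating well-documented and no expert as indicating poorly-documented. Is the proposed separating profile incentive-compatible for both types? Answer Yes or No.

Under these beliefs, the expert witness earns settlement 14 and no expert earns settlement 6.
well-documented: the expert witness nets 14 − 1 = 13; no expert nets 6. well-documented prefers the expert witness.
poorly-documented: the expert witness nets 14 − 3 = 11; no expert nets 6. poorly-documented would deviate to the expert witness.
poorly-documented has a profitable deviation, so the profile is not an equilibrium.

No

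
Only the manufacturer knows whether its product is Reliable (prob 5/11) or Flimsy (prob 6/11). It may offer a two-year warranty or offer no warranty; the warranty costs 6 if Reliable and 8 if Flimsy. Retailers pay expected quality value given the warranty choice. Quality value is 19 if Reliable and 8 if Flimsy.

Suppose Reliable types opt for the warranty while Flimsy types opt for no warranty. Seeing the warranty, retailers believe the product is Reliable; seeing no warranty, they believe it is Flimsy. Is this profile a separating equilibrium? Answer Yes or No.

No

Under these beliefs, the warranty earns price 19 and no warranty earns price 8.
Reliable: the warranty nets 19 − 6 = 13; no warranty nets 8. Reliable prefers the warranty.
Flimsy: the warranty nets 19 − 8 = 11; no warranty nets 8. Flimsy would deviate to the warranty.
Flimsy has a profitable deviation, so the profile is not an equilibrium.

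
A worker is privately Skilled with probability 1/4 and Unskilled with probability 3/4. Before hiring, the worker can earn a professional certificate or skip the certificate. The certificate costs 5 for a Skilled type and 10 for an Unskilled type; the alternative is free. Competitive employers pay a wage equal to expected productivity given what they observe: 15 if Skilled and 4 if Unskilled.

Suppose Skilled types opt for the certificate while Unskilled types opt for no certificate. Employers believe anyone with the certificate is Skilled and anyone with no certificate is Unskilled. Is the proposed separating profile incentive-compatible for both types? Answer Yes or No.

No

Under these beliefs, the certificate earns wage 15 and no certificate earns wage 4.
Skilled: the certificate nets 15 − 5 = 10; no certificate nets 4. Skilled prefers the certificate.
Unskilled: the certificate nets 15 − 10 = 5; no certificate nets 4. Unskilled would deviate to the certificate.
Unskilled has a profitable deviation, so the profile is not an equilibrium.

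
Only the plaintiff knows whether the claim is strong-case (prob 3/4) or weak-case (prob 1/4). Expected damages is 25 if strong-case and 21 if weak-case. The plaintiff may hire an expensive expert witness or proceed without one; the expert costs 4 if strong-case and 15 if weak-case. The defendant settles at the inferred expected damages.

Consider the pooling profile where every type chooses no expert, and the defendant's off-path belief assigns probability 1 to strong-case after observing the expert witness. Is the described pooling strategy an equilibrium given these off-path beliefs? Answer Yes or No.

On path, the defendant holds the prior and pays 3/4·25 + 1/4·21 = 24. Off path (the expert witness), believing strong-case, it pays 25.
strong-case: no expert nets 24; the expert witness nets 25 − 4 = 21. strong-case stays.
weak-case: no expert nets 24; the expert witness nets 25 − 15 = 10. weak-case stays.
No type deviates, so pooling is sustained.

Yes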